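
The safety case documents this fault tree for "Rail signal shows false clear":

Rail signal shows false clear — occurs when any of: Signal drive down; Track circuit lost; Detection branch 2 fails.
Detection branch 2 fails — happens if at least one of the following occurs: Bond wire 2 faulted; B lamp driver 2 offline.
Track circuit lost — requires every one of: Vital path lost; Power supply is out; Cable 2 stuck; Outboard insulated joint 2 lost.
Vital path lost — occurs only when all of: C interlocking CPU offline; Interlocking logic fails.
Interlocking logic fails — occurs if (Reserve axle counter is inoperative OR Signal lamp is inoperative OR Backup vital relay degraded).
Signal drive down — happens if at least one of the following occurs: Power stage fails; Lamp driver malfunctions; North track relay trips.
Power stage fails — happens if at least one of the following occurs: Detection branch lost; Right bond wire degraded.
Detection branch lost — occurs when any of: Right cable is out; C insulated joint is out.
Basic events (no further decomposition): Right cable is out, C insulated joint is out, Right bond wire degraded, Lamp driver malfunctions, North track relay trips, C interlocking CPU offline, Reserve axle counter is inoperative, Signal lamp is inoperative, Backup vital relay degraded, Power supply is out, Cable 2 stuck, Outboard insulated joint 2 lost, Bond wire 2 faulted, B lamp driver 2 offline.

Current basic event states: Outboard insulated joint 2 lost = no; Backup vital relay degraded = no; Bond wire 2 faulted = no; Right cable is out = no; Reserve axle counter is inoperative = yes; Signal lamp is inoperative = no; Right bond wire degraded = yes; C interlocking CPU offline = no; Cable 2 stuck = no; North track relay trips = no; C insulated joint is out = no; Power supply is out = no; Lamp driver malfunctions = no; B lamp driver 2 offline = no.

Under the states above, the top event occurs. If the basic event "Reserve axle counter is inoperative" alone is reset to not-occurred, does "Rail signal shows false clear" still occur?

Counterfactual: set "Reserve axle counter is inoperative" to not occurred.
Detection branch lost [OR]: Right cable is out=not, C insulated joint is out=not → no input occurs → does not occur.
Power stage fails [OR]: Detection branch lost=not, Right bond wire degraded=occurs → at least one input occurs → occurs.
Signal drive down [OR]: Power stage fails=occurs, Lamp driver malfunctions=not, North track relay trips=not → at least one input occurs → occurs.
Interlocking logic fails [OR]: Reserve axle counter is inoperative=not, Signal lamp is inoperative=not, Backup vital relay degraded=not → no input occurs → does not occur.
Vital path lost [AND]: C interlocking CPU offline=not, Interlocking logic fails=not → not all inputs occur → does not occur.
Track circuit lost [AND]: Vital path lost=not, Power supply is out=not, Cable 2 stuck=not, Outboard insulated joint 2 lost=not → not all inputs occur → does not occur.
Detection branch 2 fails [OR]: Bond wire 2 faulted=not, B lamp driver 2 offline=not → no input occurs → does not occur.
Rail signal shows false clear [OR]: Signal drive down=occurs, Track circuit lost=not, Detection branch 2 fails=not → at least one input occurs → occurs.

Yes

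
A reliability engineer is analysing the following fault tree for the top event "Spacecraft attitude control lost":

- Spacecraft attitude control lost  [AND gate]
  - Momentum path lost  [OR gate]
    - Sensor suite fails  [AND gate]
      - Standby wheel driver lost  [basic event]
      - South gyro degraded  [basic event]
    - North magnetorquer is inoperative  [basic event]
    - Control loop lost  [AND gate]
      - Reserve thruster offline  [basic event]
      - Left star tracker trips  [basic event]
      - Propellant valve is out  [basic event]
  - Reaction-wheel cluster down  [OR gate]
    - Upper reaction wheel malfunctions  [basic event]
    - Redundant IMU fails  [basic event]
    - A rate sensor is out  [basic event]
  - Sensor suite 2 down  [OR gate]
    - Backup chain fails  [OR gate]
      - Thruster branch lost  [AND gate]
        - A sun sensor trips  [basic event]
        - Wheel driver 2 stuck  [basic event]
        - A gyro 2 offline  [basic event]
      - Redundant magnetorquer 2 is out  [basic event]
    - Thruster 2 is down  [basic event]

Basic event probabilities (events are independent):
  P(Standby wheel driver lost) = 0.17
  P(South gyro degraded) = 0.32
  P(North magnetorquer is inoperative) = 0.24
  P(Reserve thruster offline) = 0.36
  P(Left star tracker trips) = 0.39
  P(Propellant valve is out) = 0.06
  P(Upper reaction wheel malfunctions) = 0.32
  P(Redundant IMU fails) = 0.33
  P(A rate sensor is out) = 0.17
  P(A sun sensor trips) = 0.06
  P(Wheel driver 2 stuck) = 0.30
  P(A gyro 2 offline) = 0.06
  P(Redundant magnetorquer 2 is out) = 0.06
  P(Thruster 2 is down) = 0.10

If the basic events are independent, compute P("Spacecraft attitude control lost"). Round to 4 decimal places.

0.0277

P(Sensor suite fails) [AND] = 0.17 × 0.32 = 0.054400
P(Control loop lost) [AND] = 0.36 × 0.39 × 0.06 = 0.008424
P(Momentum path lost) [OR] = 1 − (1−0.054400) × (1−0.24) × (1−0.008424) = 0.287398
P(Reaction-wheel cluster down) [OR] = 1 − (1−0.32) × (1−0.33) × (1−0.17) = 0.621852
P(Thruster branch lost) [AND] = 0.06 × 0.30 × 0.06 = 0.001080
P(Backup chain fails) [OR] = 1 − (1−0.001080) × (1−0.06) = 0.061015
P(Sensor suite 2 down) [OR] = 1 − (1−0.061015) × (1−0.10) = 0.154914
P(Spacecraft attitude control lost) [AND] = 0.287398 × 0.621852 × 0.154914 = 0.027686
Rounded to 4 decimal places: P(Spacecraft attitude control lost) ≈ 0.0277.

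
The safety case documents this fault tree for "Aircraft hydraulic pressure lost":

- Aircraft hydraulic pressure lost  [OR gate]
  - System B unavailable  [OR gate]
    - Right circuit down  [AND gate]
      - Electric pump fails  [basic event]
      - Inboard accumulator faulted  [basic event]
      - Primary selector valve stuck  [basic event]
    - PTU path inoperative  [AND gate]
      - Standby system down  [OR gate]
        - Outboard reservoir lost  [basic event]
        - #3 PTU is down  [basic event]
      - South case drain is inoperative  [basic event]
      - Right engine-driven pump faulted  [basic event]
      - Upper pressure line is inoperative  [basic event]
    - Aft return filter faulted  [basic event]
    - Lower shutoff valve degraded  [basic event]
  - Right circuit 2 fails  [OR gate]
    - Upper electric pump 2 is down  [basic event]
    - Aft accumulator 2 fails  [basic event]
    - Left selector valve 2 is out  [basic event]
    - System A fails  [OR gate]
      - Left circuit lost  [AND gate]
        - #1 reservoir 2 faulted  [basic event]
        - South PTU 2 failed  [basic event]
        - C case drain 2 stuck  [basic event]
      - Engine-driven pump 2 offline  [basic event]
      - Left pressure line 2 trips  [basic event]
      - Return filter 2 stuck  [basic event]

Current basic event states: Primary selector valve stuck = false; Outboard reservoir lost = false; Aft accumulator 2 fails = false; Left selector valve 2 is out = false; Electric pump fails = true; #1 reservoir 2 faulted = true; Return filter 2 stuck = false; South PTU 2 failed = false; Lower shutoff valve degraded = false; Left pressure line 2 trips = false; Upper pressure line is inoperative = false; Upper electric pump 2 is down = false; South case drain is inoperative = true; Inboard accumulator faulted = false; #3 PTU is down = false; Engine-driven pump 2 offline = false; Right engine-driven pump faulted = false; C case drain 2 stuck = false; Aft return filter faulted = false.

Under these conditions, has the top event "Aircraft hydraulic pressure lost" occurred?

No

Right circuit down [AND]: Electric pump fails=occurs, Inboard accumulator faulted=not, Primary selector valve stuck=not → not all inputs occur → does not occur.
Standby system down [OR]: Outboard reservoir lost=not, #3 PTU is down=not → no input occurs → does not occur.
PTU path inoperative [AND]: Standby system down=not, South case drain is inoperative=occurs, Right engine-driven pump faulted=not, Upper pressure line is inoperative=not → not all inputs occur → does not occur.
System B unavailable [OR]: Right circuit down=not, PTU path inoperative=not, Aft return filter faulted=not, Lower shutoff valve degraded=not → no input occurs → does not occur.
Left circuit lost [AND]: #1 reservoir 2 faulted=occurs, South PTU 2 failed=not, C case drain 2 stuck=not → not all inputs occur → does not occur.
System A fails [OR]: Left circuit lost=not, Engine-driven pump 2 offline=not, Left pressure line 2 trips=not, Return filter 2 stuck=not → no input occurs → does not occur.
Right circuit 2 fails [OR]: Upper electric pump 2 is down=not, Aft accumulator 2 fails=not, Left selector valve 2 is out=not, System A fails=not → no input occurs → does not occur.
Aircraft hydraulic pressure lost [OR]: System B unavailable=not, Right circuit 2 fails=not → no input occurs → does not occur.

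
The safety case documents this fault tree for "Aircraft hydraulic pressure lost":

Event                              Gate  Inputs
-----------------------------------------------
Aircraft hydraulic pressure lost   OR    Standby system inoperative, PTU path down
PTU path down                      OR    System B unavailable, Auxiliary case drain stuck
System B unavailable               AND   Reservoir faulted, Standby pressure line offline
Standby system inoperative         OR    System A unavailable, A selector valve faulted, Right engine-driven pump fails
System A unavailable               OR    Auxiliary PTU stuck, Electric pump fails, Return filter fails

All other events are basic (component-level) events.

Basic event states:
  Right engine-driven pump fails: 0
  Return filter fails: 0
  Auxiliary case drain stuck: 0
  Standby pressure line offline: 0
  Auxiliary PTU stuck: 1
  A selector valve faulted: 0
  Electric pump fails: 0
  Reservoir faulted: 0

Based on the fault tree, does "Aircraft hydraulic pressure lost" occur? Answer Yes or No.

Yes

System A unavailable [OR]: Auxiliary PTU stuck=occurs, Electric pump fails=not, Return filter fails=not → at least one input occurs → occurs.
Standby system inoperative [OR]: System A unavailable=occurs, A selector valve faulted=not, Right engine-driven pump fails=not → at least one input occurs → occurs.
System B unavailable [AND]: Reservoir faulted=not, Standby pressure line offline=not → not all inputs occur → does not occur.
PTU path down [OR]: System B unavailable=not, Auxiliary case drain stuck=not → no input occurs → does not occur.
Aircraft hydraulic pressure lost [OR]: Standby system inoperative=occurs, PTU path down=not → at least one input occurs → occurs.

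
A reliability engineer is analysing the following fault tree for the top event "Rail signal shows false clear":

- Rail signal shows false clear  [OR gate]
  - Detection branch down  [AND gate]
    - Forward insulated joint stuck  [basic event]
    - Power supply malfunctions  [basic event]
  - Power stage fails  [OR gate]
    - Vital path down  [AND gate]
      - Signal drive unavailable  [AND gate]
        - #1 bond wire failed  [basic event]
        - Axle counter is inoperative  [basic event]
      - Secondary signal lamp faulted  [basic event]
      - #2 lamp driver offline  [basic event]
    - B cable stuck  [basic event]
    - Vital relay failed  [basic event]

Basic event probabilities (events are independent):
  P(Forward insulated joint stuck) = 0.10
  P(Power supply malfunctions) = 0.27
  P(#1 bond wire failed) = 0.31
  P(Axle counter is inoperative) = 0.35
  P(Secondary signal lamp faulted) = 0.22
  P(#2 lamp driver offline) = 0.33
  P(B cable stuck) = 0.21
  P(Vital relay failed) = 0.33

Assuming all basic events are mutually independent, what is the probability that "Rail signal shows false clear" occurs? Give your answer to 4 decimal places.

0.4890

P(Detection branch down) [AND] = 0.10 × 0.27 = 0.027000
P(Signal drive unavailable) [AND] = 0.31 × 0.35 = 0.108500
P(Vital path down) [AND] = 0.108500 × 0.22 × 0.33 = 0.007877
P(Power stage fails) [OR] = 1 − (1−0.007877) × (1−0.21) × (1−0.33) = 0.474869
P(Rail signal shows false clear) [OR] = 1 − (1−0.027000) × (1−0.474869) = 0.489048
Rounded to 4 decimal places: P(Rail signal shows false clear) ≈ 0.4890.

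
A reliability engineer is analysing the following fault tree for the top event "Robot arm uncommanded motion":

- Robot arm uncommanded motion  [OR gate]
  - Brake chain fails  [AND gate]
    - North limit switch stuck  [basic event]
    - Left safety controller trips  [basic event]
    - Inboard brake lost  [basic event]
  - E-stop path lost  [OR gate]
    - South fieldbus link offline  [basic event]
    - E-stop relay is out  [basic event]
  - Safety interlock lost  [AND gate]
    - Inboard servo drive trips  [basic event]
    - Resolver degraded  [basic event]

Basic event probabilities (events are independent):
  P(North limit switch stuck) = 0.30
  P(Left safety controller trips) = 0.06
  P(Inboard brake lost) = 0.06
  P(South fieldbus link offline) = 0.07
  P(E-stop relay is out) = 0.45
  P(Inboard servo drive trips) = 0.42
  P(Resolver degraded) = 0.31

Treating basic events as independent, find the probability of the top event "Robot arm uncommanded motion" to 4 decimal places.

0.5556

P(Brake chain fails) [AND] = 0.30 × 0.06 × 0.06 = 0.001080
P(E-stop path lost) [OR] = 1 − (1−0.07) × (1−0.45) = 0.488500
P(Safety interlock lost) [AND] = 0.42 × 0.31 = 0.130200
P(Robot arm uncommanded motion) [OR] = 1 − (1−0.001080) × (1−0.488500) × (1−0.130200) = 0.555578
Rounded to 4 decimal places: P(Robot arm uncommanded motion) ≈ 0.5556.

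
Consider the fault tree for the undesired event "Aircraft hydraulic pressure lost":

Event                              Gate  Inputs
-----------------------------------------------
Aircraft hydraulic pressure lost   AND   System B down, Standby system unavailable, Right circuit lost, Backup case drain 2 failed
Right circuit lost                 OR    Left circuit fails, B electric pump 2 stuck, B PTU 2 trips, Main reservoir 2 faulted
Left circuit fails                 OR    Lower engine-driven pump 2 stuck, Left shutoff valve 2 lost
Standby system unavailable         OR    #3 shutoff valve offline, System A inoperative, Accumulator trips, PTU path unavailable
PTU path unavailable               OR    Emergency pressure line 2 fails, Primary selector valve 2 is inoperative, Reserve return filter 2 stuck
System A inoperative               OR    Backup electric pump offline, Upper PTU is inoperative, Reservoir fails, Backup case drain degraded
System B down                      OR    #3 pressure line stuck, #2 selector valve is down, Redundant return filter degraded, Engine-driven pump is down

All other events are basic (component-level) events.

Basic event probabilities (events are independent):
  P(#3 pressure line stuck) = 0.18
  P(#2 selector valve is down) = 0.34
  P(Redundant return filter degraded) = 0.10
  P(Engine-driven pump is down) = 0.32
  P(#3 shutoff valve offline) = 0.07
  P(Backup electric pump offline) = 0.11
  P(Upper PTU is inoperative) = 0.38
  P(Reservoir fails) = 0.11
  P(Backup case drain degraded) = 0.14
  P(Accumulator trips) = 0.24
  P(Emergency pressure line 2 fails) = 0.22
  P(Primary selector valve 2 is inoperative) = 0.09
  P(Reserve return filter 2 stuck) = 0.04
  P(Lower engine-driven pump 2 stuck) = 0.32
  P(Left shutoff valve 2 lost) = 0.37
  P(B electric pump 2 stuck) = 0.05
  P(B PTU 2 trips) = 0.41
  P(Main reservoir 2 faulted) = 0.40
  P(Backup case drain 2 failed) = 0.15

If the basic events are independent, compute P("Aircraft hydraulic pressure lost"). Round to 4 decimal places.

0.0684

P(System B down) [OR] = 1 − (1−0.18) × (1−0.34) × (1−0.10) × (1−0.32) = 0.668786
P(System A inoperative) [OR] = 1 − (1−0.11) × (1−0.38) × (1−0.11) × (1−0.14) = 0.577652
P(PTU path unavailable) [OR] = 1 − (1−0.22) × (1−0.09) × (1−0.04) = 0.318592
P(Standby system unavailable) [OR] = 1 − (1−0.07) × (1−0.577652) × (1−0.24) × (1−0.318592) = 0.796589
P(Left circuit fails) [OR] = 1 − (1−0.32) × (1−0.37) = 0.571600
P(Right circuit lost) [OR] = 1 − (1−0.571600) × (1−0.05) × (1−0.41) × (1−0.40) = 0.855929
P(Aircraft hydraulic pressure lost) [AND] = 0.668786 × 0.796589 × 0.855929 × 0.15 = 0.068399
Rounded to 4 decimal places: P(Aircraft hydraulic pressure lost) ≈ 0.0684.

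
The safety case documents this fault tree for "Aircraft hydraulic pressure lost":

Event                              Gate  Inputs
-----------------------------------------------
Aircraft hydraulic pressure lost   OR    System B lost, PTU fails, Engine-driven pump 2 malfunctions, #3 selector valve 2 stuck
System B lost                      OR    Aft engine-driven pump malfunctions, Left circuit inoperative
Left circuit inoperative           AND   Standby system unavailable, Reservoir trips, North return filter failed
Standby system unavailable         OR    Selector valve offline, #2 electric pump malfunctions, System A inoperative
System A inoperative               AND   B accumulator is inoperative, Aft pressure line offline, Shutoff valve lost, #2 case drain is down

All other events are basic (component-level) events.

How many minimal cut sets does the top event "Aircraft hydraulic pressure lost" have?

System A inoperative [AND]: one cut set from each child combined → 1 × 1 × 1 × 1 = 1 cut set(s).
Standby system unavailable [OR]: union of children's cut sets → 3 cut set(s).
Left circuit inoperative [AND]: one cut set from each child combined → 3 × 1 × 1 = 3 cut set(s).
System B lost [OR]: union of children's cut sets → 4 cut set(s).
Aircraft hydraulic pressure lost [OR]: union of children's cut sets → 7 cut set(s).
Minimal cut sets: {Aft engine-driven pump malfunctions}; {North return filter failed, Reservoir trips, Selector valve offline}; {#2 electric pump malfunctions, North return filter failed, Reservoir trips}; {#2 case drain is down, Aft pressure line offline, B accumulator is inoperative, North return filter failed, Reservoir trips, Shutoff valve lost}; {PTU fails}; {Engine-driven pump 2 malfunctions}; {#3 selector valve 2 stuck}.

7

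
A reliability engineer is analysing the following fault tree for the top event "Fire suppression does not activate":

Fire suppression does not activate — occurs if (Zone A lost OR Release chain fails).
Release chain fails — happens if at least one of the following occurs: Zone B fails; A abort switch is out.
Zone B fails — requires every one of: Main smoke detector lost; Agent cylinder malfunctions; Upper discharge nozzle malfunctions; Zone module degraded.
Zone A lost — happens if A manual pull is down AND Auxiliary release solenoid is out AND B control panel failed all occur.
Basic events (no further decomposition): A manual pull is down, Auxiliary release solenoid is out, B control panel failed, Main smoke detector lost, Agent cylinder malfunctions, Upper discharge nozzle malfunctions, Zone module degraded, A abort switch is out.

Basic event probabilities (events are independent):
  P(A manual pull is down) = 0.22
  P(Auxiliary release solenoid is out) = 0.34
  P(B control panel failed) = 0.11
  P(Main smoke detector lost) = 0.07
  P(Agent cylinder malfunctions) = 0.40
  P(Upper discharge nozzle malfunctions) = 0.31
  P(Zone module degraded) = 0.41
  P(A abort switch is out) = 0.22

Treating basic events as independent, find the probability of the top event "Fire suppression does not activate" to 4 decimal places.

P(Zone A lost) [AND] = 0.22 × 0.34 × 0.11 = 0.008228
P(Zone B fails) [AND] = 0.07 × 0.40 × 0.31 × 0.41 = 0.003559
P(Release chain fails) [OR] = 1 − (1−0.003559) × (1−0.22) = 0.222776
P(Fire suppression does not activate) [OR] = 1 − (1−0.008228) × (1−0.222776) = 0.229171
Rounded to 4 decimal places: P(Fire suppression does not activate) ≈ 0.2292.

0.2292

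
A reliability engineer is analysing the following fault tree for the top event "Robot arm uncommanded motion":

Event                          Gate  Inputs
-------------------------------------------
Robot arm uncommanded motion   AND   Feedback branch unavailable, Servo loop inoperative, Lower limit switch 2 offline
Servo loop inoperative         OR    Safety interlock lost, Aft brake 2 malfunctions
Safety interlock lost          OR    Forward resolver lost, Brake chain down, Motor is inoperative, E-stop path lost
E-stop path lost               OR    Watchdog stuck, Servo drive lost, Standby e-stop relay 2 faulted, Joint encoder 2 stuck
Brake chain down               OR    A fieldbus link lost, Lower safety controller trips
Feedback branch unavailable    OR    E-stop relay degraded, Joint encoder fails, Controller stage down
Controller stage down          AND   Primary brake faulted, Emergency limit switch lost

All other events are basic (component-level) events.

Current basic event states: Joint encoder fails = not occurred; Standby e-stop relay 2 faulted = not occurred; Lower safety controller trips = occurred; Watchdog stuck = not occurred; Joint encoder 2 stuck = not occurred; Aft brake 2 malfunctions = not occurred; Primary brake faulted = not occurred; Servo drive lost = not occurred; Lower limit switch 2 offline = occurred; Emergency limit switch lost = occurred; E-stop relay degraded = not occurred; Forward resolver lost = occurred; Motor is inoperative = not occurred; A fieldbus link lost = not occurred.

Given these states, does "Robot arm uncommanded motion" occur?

No

Controller stage down [AND]: Primary brake faulted=not, Emergency limit switch lost=occurs → not all inputs occur → does not occur.
Feedback branch unavailable [OR]: E-stop relay degraded=not, Joint encoder fails=not, Controller stage down=not → no input occurs → does not occur.
Brake chain down [OR]: A fieldbus link lost=not, Lower safety controller trips=occurs → at least one input occurs → occurs.
E-stop path lost [OR]: Watchdog stuck=not, Servo drive lost=not, Standby e-stop relay 2 faulted=not, Joint encoder 2 stuck=not → no input occurs → does not occur.
Safety interlock lost [OR]: Forward resolver lost=occurs, Brake chain down=occurs, Motor is inoperative=not, E-stop path lost=not → at least one input occurs → occurs.
Servo loop inoperative [OR]: Safety interlock lost=occurs, Aft brake 2 malfunctions=not → at least one input occurs → occurs.
Robot arm uncommanded motion [AND]: Feedback branch unavailable=not, Servo loop inoperative=occurs, Lower limit switch 2 offline=occurs → not all inputs occur → does not occur.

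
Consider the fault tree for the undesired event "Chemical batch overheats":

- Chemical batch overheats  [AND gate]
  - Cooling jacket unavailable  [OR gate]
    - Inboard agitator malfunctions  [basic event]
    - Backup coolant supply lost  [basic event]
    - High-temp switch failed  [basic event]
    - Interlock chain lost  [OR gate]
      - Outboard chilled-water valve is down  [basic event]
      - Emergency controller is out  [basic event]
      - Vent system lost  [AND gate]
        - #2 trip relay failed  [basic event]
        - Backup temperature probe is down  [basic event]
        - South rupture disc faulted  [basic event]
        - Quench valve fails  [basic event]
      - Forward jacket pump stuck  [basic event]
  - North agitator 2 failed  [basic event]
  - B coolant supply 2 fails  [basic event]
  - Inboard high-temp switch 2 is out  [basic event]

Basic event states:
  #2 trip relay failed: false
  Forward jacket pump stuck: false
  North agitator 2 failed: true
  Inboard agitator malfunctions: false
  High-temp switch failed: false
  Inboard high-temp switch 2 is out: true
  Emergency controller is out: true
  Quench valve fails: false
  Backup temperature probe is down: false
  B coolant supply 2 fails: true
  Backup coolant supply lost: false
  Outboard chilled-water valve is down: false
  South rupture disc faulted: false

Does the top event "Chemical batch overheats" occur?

Vent system lost [AND]: #2 trip relay failed=not, Backup temperature probe is down=not, South rupture disc faulted=not, Quench valve fails=not → not all inputs occur → does not occur.
Interlock chain lost [OR]: Outboard chilled-water valve is down=not, Emergency controller is out=occurs, Vent system lost=not, Forward jacket pump stuck=not → at least one input occurs → occurs.
Cooling jacket unavailable [OR]: Inboard agitator malfunctions=not, Backup coolant supply lost=not, High-temp switch failed=not, Interlock chain lost=occurs → at least one input occurs → occurs.
Chemical batch overheats [AND]: Cooling jacket unavailable=occurs, North agitator 2 failed=occurs, B coolant supply 2 fails=occurs, Inboard high-temp switch 2 is out=occurs → all inputs occur → occurs.

Yes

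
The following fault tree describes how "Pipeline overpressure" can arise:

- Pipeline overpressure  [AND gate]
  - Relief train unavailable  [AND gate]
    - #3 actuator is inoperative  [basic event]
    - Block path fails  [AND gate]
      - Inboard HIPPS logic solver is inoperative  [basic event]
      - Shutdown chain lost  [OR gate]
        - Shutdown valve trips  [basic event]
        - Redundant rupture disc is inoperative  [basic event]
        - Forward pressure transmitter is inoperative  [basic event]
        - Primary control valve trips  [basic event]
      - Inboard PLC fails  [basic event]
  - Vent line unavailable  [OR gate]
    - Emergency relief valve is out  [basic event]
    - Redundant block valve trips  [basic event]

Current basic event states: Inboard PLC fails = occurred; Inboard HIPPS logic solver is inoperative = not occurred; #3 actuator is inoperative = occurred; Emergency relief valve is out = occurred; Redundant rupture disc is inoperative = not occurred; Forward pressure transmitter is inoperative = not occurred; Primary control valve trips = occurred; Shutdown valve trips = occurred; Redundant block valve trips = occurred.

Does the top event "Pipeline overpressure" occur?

Shutdown chain lost [OR]: Shutdown valve trips=occurs, Redundant rupture disc is inoperative=not, Forward pressure transmitter is inoperative=not, Primary control valve trips=occurs → at least one input occurs → occurs.
Block path fails [AND]: Inboard HIPPS logic solver is inoperative=not, Shutdown chain lost=occurs, Inboard PLC fails=occurs → not all inputs occur → does not occur.
Relief train unavailable [AND]: #3 actuator is inoperative=occurs, Block path fails=not → not all inputs occur → does not occur.
Vent line unavailable [OR]: Emergency relief valve is out=occurs, Redundant block valve trips=occurs → at least one input occurs → occurs.
Pipeline overpressure [AND]: Relief train unavailable=not, Vent line unavailable=occurs → not all inputs occur → does not occur.

No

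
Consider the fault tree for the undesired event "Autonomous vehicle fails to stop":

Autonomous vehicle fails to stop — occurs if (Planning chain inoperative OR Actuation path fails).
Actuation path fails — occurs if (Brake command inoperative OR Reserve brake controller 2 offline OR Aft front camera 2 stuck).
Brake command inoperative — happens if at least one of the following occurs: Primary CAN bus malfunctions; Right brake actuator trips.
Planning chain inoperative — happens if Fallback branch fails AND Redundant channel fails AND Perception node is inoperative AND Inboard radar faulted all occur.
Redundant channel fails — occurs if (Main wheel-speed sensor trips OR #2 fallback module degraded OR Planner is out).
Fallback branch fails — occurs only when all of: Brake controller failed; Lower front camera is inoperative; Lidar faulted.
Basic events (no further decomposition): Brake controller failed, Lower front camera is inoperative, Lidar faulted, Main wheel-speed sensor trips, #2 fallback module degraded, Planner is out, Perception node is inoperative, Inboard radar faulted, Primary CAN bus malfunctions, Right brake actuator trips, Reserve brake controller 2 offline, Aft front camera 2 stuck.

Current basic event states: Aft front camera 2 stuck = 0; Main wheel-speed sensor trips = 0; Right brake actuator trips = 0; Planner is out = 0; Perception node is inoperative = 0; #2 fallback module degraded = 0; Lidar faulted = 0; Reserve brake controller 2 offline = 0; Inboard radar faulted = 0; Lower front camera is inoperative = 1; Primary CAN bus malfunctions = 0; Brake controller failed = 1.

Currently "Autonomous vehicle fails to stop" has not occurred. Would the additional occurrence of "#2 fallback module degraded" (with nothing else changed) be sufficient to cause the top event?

No

Counterfactual: set "#2 fallback module degraded" to occurred.
Fallback branch fails [AND]: Brake controller failed=occurs, Lower front camera is inoperative=occurs, Lidar faulted=not → not all inputs occur → does not occur.
Redundant channel fails [OR]: Main wheel-speed sensor trips=not, #2 fallback module degraded=occurs, Planner is out=not → at least one input occurs → occurs.
Planning chain inoperative [AND]: Fallback branch fails=not, Redundant channel fails=occurs, Perception node is inoperative=not, Inboard radar faulted=not → not all inputs occur → does not occur.
Brake command inoperative [OR]: Primary CAN bus malfunctions=not, Right brake actuator trips=not → no input occurs → does not occur.
Actuation path fails [OR]: Brake command inoperative=not, Reserve brake controller 2 offline=not, Aft front camera 2 stuck=not → no input occurs → does not occur.
Autonomous vehicle fails to stop [OR]: Planning chain inoperative=not, Actuation path fails=not → no input occurs → does not occur.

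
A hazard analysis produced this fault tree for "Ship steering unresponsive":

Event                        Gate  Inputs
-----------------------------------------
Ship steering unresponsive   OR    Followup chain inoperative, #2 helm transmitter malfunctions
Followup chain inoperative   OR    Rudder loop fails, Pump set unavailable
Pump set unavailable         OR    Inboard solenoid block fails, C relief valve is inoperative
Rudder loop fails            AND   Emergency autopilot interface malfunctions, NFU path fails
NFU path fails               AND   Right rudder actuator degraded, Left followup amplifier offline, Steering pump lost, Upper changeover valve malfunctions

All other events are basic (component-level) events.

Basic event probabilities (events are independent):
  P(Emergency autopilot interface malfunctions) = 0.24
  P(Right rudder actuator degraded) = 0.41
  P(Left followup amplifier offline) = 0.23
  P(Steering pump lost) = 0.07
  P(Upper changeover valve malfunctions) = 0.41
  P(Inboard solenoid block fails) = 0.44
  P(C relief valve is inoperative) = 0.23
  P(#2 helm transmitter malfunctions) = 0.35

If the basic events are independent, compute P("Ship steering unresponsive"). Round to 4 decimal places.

0.7199

P(NFU path fails) [AND] = 0.41 × 0.23 × 0.07 × 0.41 = 0.002706
P(Rudder loop fails) [AND] = 0.24 × 0.002706 = 0.000649
P(Pump set unavailable) [OR] = 1 − (1−0.44) × (1−0.23) = 0.568800
P(Followup chain inoperative) [OR] = 1 − (1−0.000649) × (1−0.568800) = 0.569080
P(Ship steering unresponsive) [OR] = 1 − (1−0.569080) × (1−0.35) = 0.719902
Rounded to 4 decimal places: P(Ship steering unresponsive) ≈ 0.7199.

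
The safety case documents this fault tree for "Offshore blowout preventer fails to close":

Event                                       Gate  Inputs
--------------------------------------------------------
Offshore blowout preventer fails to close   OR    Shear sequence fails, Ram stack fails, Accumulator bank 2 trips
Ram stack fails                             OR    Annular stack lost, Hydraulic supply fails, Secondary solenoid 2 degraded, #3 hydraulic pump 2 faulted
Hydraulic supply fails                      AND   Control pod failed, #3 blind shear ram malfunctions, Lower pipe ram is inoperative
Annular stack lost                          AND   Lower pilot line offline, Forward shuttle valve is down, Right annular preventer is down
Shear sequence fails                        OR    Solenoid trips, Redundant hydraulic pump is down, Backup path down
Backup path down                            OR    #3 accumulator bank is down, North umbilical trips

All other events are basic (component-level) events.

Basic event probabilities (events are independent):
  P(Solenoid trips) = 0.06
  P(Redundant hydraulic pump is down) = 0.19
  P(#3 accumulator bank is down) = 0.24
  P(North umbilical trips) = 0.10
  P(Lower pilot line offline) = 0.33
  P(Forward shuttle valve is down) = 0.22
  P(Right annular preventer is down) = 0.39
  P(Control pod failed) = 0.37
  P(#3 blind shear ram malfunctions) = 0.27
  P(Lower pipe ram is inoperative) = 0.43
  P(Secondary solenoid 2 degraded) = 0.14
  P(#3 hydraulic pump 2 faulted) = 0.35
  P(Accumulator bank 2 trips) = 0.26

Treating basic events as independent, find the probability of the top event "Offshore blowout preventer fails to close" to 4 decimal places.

P(Backup path down) [OR] = 1 − (1−0.24) × (1−0.10) = 0.316000
P(Shear sequence fails) [OR] = 1 − (1−0.06) × (1−0.19) × (1−0.316000) = 0.479202
P(Annular stack lost) [AND] = 0.33 × 0.22 × 0.39 = 0.028314
P(Hydraulic supply fails) [AND] = 0.37 × 0.27 × 0.43 = 0.042957
P(Ram stack fails) [OR] = 1 − (1−0.028314) × (1−0.042957) × (1−0.14) × (1−0.35) = 0.480161
P(Offshore blowout preventer fails to close) [OR] = 1 − (1−0.479202) × (1−0.480161) × (1−0.26) = 0.799659
Rounded to 4 decimal places: P(Offshore blowout preventer fails to close) ≈ 0.7997.

0.7997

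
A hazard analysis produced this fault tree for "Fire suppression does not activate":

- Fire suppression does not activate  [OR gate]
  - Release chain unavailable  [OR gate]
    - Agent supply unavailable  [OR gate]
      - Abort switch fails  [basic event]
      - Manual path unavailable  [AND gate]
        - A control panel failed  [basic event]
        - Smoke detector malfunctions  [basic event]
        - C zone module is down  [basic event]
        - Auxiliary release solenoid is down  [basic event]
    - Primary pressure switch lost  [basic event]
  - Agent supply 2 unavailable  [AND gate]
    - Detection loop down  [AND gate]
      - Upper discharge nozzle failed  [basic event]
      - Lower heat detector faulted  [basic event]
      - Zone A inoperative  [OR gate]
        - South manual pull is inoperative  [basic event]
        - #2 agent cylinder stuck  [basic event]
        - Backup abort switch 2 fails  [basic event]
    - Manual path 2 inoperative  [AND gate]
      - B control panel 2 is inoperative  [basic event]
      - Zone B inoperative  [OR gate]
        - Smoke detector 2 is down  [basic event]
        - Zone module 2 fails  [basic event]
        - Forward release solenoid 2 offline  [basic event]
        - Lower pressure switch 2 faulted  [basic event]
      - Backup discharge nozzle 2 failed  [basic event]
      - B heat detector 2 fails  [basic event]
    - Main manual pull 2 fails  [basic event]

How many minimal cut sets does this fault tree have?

15

Manual path unavailable [AND]: one cut set from each child combined → 1 × 1 × 1 × 1 = 1 cut set(s).
Agent supply unavailable [OR]: union of children's cut sets → 2 cut set(s).
Release chain unavailable [OR]: union of children's cut sets → 3 cut set(s).
Zone A inoperative [OR]: union of children's cut sets → 3 cut set(s).
Detection loop down [AND]: one cut set from each child combined → 1 × 1 × 3 = 3 cut set(s).
Zone B inoperative [OR]: union of children's cut sets → 4 cut set(s).
Manual path 2 inoperative [AND]: one cut set from each child combined → 1 × 4 × 1 × 1 = 4 cut set(s).
Agent supply 2 unavailable [AND]: one cut set from each child combined → 3 × 4 × 1 = 12 cut set(s).
Fire suppression does not activate [OR]: union of children's cut sets → 15 cut set(s).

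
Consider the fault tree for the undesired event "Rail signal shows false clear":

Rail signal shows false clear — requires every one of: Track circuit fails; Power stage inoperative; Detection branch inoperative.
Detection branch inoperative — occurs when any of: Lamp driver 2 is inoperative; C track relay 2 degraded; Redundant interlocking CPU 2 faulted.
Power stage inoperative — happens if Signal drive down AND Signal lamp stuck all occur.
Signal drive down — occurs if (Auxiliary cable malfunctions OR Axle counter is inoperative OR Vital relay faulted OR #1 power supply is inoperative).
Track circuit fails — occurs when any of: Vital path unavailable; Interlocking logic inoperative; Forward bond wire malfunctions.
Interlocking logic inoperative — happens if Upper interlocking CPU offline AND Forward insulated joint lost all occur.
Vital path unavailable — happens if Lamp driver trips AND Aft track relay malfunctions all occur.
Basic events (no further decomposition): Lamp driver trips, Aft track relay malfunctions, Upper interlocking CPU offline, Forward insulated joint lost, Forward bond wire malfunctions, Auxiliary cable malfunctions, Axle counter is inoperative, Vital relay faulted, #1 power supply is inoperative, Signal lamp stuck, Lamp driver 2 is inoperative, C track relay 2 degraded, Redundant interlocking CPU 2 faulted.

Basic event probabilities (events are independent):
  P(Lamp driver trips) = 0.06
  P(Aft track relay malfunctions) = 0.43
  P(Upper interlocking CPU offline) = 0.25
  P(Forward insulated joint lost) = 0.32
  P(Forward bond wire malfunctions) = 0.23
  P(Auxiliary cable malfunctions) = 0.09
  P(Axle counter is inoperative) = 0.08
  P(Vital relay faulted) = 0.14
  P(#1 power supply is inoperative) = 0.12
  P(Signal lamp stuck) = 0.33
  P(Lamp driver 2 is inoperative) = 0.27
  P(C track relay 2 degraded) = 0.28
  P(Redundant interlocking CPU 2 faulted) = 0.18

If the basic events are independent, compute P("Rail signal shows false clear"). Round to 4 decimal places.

0.0213

P(Vital path unavailable) [AND] = 0.06 × 0.43 = 0.025800
P(Interlocking logic inoperative) [AND] = 0.25 × 0.32 = 0.080000
P(Track circuit fails) [OR] = 1 − (1−0.025800) × (1−0.080000) × (1−0.23) = 0.309877
P(Signal drive down) [OR] = 1 − (1−0.09) × (1−0.08) × (1−0.14) × (1−0.12) = 0.366407
P(Power stage inoperative) [AND] = 0.366407 × 0.33 = 0.120914
P(Detection branch inoperative) [OR] = 1 − (1−0.27) × (1−0.28) × (1−0.18) = 0.569008
P(Rail signal shows false clear) [AND] = 0.309877 × 0.120914 × 0.569008 = 0.021320
Rounded to 4 decimal places: P(Rail signal shows false clear) ≈ 0.0213.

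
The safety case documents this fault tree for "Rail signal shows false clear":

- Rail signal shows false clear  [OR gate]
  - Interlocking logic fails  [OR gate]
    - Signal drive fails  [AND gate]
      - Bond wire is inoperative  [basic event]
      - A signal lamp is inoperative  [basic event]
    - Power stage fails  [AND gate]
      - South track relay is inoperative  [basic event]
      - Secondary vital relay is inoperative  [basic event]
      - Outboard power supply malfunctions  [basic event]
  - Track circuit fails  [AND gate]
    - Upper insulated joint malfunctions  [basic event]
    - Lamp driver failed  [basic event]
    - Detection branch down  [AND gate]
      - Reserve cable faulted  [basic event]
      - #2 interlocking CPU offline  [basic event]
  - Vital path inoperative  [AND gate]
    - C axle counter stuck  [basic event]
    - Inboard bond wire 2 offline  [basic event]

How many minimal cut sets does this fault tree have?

4

Signal drive fails [AND]: one cut set from each child combined → 1 × 1 = 1 cut set(s).
Power stage fails [AND]: one cut set from each child combined → 1 × 1 × 1 = 1 cut set(s).
Interlocking logic fails [OR]: union of children's cut sets → 2 cut set(s).
Detection branch down [AND]: one cut set from each child combined → 1 × 1 = 1 cut set(s).
Track circuit fails [AND]: one cut set from each child combined → 1 × 1 × 1 = 1 cut set(s).
Vital path inoperative [AND]: one cut set from each child combined → 1 × 1 = 1 cut set(s).
Rail signal shows false clear [OR]: union of children's cut sets → 4 cut set(s).
Minimal cut sets: {A signal lamp is inoperative, Bond wire is inoperative}; {Outboard power supply malfunctions, Secondary vital relay is inoperative, South track relay is inoperative}; {#2 interlocking CPU offline, Lamp driver failed, Reserve cable faulted, Upper insulated joint malfunctions}; {C axle counter stuck, Inboard bond wire 2 offline}.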